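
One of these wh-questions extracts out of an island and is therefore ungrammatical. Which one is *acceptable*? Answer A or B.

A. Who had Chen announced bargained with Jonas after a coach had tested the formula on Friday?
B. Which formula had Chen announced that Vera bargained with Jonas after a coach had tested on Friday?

A

In B, the wh-phrase is extracted from inside an adjunct island (introduced by "after"), which blocks movement.
In A, the extraction path crosses only that-complement boundaries, which are transparent.
So A is grammatical.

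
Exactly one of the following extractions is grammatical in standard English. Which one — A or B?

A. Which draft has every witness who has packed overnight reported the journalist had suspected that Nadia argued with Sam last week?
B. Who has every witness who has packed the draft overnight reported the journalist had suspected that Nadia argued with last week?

In A, the wh-phrase is extracted from inside a complex-NP island (relative clause) (introduced by "who"), which blocks movement.
In B, the extraction path crosses only that-complement boundaries, which are transparent.
So B is grammatical.

B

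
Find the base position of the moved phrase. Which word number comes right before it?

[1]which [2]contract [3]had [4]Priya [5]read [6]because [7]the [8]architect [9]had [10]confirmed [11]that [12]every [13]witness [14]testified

5

The displaced element is "which contract" (word 2).
It functions as the direct object of "read", so the gap sits immediately after word 5 ("read").
Base order: Priya had read which contract because the architect had confirmed that every witness testified.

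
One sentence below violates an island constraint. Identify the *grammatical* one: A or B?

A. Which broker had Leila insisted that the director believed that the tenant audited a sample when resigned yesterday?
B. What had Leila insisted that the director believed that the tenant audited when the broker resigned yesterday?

In A, the wh-phrase is extracted from inside an adjunct island (introduced by "when"), which blocks movement.
In B, the extraction path crosses only that-complement boundaries, which are transparent.
So B is grammatical.

B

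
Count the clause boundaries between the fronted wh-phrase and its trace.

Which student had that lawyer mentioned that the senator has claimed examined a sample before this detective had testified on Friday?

"which student" is extracted from the subject of "examined".
Boundaries crossed, outermost first: [that], [Ø] — 2 in total.

2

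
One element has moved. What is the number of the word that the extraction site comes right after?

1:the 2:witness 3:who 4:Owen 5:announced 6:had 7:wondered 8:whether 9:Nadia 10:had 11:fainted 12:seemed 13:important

The displaced element is "the witness" (word 2).
It is linked across 1 clause boundary (Ø).
It functions as the subject of "wondered", so the gap sits immediately after word 5 ("announced").
Base order: Owen announced that the witness had wondered whether Nadia had fainted.

5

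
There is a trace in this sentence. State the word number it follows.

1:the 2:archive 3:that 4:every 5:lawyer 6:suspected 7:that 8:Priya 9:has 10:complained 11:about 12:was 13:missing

11

The displaced element is "the archive" (word 2).
It is linked across 1 clause boundary (that).
It functions as the object of the preposition "about" of "complained", so the gap sits immediately after word 11 ("about").
Base order: Every lawyer suspected that Priya has complained about the archive.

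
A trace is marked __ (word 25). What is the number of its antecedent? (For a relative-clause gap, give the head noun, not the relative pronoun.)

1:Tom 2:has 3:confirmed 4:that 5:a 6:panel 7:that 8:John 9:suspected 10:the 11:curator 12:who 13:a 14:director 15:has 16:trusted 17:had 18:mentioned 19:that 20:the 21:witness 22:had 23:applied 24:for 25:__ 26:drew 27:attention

The gap at 25 is the prepositional object of "applied", inside a relative clause.
The relative pronoun is "that" (word 7); it is bound by the head noun immediately before it.
Its filler is the head noun "panel", at word 6.

6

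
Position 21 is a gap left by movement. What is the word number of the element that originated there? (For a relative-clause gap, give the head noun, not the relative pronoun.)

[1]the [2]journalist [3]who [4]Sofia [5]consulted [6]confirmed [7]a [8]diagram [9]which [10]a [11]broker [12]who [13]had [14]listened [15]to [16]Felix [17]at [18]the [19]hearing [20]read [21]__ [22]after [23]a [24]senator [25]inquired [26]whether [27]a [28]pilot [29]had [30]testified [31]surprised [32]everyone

The gap at 21 is the object of "read", inside a relative clause.
The relative pronoun is "which" (word 9); it is bound by the head noun immediately before it.
Its filler is the head noun "diagram", at word 8.

8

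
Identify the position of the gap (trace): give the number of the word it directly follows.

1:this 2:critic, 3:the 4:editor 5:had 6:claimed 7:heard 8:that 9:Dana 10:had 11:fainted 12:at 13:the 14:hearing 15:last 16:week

The displaced element is "this critic" (word 2).
It is linked across 1 clause boundary (Ø).
It functions as the subject of "heard", so the gap sits immediately after word 6 ("claimed").
Base order: The editor had claimed this critic heard that Dana had fainted at the hearing last week.

6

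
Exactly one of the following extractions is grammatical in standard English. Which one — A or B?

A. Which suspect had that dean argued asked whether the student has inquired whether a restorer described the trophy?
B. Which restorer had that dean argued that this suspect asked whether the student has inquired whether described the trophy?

In B, the wh-phrase is extracted from inside a wh-island (introduced by "whether"), which blocks movement.
In A, the extraction path crosses only that-complement boundaries, which are transparent.
So A is grammatical.

A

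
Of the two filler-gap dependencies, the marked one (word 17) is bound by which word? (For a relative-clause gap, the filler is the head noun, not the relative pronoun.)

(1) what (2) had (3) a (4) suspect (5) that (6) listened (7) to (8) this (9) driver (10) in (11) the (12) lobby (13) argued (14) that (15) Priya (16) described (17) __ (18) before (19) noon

1

The marked gap is the direct object of "described".
Its filler is the fronted wh-phrase "what", at word 1.
(The other dependency links word 4 to a gap after word 5.)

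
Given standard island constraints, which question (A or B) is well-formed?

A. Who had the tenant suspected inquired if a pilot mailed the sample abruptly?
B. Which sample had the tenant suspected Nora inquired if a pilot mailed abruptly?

In B, the wh-phrase is extracted from inside a wh-island (introduced by "if"), which blocks movement.
In A, the extraction path crosses only that-complement boundaries, which are transparent.
So A is grammatical.

A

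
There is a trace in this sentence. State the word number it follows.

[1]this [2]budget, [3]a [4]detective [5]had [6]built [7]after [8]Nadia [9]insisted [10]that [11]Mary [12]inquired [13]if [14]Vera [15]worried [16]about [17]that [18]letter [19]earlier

The displaced element is "this budget" (word 2).
It functions as the direct object of "built", so the gap sits immediately after word 6 ("built").
Base order: A detective had built this budget after Nadia insisted that Mary inquired if Vera worried about that letter earlier.

6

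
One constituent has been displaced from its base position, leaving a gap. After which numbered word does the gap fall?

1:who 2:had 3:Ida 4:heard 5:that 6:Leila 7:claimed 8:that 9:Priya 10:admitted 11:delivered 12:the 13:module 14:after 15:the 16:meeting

The displaced element is "who" (word 1).
It is linked across 3 clause boundaries (that → that → Ø).
It functions as the subject of "delivered", so the gap sits immediately after word 10 ("admitted").
Base order: Ida had heard that Leila claimed that Priya admitted that who delivered the module after the meeting.

10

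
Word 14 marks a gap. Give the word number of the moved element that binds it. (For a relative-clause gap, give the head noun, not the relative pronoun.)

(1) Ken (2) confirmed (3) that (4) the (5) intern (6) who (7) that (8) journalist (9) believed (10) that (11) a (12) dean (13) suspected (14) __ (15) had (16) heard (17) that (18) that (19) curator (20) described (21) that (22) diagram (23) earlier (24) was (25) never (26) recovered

5

The gap at 14 is the subject of "heard", inside a relative clause.
The relative pronoun is "who" (word 6); it is bound by the head noun immediately before it.
Its filler is the head noun "intern", at word 5.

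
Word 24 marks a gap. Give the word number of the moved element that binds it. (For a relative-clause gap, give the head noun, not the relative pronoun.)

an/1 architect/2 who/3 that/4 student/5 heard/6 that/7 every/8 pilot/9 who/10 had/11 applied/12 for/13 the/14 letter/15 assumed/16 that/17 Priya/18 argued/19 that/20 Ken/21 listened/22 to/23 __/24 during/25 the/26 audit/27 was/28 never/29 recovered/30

The gap at 24 is the prepositional object of "listened", inside a relative clause.
The relative pronoun is "who" (word 3); it is bound by the head noun immediately before it.
Its filler is the head noun "architect", at word 2.

2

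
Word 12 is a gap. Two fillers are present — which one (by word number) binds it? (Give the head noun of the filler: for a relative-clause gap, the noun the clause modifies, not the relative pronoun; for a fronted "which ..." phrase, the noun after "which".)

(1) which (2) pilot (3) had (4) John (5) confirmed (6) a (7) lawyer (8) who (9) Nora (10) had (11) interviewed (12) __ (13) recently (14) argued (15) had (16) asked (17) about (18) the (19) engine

The marked gap is inside the relative clause, the direct object of "interviewed".
Its filler is the head noun "lawyer" (via "who"), at word 7.
(The other dependency links word 2 to a gap after word 14.)

7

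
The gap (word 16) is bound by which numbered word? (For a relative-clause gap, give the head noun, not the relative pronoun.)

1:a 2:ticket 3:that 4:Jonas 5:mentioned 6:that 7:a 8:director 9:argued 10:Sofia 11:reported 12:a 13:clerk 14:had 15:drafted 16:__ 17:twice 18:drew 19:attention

2

The gap at 16 is the object of "drafted", inside a relative clause.
The relative pronoun is "that" (word 3); it is bound by the head noun immediately before it.
Its filler is the head noun "ticket", at word 2.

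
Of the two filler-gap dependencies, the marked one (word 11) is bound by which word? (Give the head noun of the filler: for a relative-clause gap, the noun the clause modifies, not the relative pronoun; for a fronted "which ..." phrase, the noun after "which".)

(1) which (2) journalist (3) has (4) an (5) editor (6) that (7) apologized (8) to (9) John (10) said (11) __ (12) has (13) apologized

The marked gap is the subject of "apologized".
Its filler is the fronted wh-phrase "which journalist", at word 2.
(The other dependency links word 5 to a gap after word 6.)

2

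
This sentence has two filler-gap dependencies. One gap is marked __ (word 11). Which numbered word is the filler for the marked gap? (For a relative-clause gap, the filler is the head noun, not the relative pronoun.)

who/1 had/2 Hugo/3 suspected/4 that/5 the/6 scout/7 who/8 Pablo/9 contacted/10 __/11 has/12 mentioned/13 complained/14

The marked gap is inside the relative clause, the direct object of "contacted".
Its filler is the head noun "scout" (via "who"), at word 7.
(The other dependency links word 1 to a gap after word 13.)

7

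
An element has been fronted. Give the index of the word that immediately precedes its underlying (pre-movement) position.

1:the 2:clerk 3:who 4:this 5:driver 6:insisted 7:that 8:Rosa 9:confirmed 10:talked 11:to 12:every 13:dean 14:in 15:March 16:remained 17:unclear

The displaced element is "the clerk" (word 2).
It is linked across 2 clause boundaries (that → Ø).
It functions as the subject of "talked", so the gap sits immediately after word 9 ("confirmed").
Base order: This driver insisted that Rosa confirmed that the clerk talked to every dean in March.

9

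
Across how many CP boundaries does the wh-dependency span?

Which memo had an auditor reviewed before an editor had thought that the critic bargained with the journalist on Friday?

0

"which memo" originates inside the matrix clause — no clause boundary is crossed.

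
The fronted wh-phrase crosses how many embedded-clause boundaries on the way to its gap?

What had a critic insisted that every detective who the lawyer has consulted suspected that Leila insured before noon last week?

"what" is extracted from the object of "insured".
Boundaries crossed, outermost first: [that], [that] — 2 in total.

2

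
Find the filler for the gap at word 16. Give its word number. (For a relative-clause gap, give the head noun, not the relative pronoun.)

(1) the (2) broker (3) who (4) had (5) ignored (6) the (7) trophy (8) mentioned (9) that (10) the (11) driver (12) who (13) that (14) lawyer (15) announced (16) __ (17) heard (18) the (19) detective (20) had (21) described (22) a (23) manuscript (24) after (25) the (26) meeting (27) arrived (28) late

11

The gap at 16 is the subject of "heard", inside a relative clause.
The relative pronoun is "who" (word 12); it is bound by the head noun immediately before it.
Its filler is the head noun "driver", at word 11.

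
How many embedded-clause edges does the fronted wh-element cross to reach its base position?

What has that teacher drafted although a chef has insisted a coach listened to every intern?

0

"what" originates inside the matrix clause — no clause boundary is crossed.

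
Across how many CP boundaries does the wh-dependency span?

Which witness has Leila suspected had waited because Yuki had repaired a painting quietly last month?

"which witness" is extracted from the subject of "waited".
Boundaries crossed, outermost first: [Ø] — 1 in total.

1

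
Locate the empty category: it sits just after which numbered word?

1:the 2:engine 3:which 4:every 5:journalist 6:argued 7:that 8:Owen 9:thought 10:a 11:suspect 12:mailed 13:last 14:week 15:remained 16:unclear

The displaced element is "the engine" (word 2).
It is linked across 2 clause boundaries (that → Ø).
It functions as the direct object of "mailed", so the gap sits immediately after word 12 ("mailed").
Base order: Every journalist argued that Owen thought a suspect mailed the engine last week.

12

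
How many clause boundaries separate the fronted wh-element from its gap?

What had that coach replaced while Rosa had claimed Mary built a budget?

"what" originates inside the matrix clause — no clause boundary is crossed.

0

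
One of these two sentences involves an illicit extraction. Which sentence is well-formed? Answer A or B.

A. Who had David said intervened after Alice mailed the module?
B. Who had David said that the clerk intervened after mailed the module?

A

In B, the wh-phrase is extracted from inside an adjunct island (introduced by "after"), which blocks movement.
In A, the extraction path crosses only that-complement boundaries, which are transparent.
So A is grammatical.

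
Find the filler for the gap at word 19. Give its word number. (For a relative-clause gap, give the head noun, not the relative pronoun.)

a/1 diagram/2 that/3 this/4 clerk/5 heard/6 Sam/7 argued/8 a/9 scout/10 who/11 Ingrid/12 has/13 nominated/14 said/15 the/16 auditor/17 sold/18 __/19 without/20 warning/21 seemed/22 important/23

2

The gap at 19 is the object of "sold", inside a relative clause.
The relative pronoun is "that" (word 3); it is bound by the head noun immediately before it.
Its filler is the head noun "diagram", at word 2.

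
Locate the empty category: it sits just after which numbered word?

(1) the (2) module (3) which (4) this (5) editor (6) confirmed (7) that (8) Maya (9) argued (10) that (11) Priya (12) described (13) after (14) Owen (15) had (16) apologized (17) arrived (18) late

12

The displaced element is "the module" (word 2).
It is linked across 2 clause boundaries (that → that).
It functions as the direct object of "described", so the gap sits immediately after word 12 ("described").
Base order: This editor confirmed that Maya argued that Priya described the module after Owen had apologized.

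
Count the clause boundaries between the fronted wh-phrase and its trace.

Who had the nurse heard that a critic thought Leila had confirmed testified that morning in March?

"who" is extracted from the subject of "testified".
Boundaries crossed, outermost first: [that], [Ø], [Ø] — 3 in total.

3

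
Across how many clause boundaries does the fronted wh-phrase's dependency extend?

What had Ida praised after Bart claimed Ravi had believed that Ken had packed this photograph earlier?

0

"what" originates inside the matrix clause — no clause boundary is crossed.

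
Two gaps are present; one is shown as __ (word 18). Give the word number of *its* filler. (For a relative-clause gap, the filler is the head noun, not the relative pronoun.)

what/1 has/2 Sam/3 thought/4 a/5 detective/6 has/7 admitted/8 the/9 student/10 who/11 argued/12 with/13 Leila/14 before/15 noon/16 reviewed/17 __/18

1

The marked gap is the direct object of "reviewed".
Its filler is the fronted wh-phrase "what", at word 1.
(The other dependency links word 10 to a gap after word 11.)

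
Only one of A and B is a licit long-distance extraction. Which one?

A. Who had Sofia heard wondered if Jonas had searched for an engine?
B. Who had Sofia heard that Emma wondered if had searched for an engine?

A

In B, the wh-phrase is extracted from inside a wh-island (introduced by "if"), which blocks movement.
In A, the extraction path crosses only that-complement boundaries, which are transparent.
So A is grammatical.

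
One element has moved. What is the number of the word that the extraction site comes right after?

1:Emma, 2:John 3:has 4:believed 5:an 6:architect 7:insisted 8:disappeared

7

The displaced element is "Emma" (word 1).
It is linked across 2 clause boundaries (Ø → Ø).
It functions as the subject of "disappeared", so the gap sits immediately after word 7 ("insisted").
Base order: John has believed an architect insisted that Emma disappeared.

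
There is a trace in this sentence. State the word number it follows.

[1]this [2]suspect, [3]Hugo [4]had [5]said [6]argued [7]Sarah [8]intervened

5

The displaced element is "this suspect" (word 2).
It is linked across 1 clause boundary (Ø).
It functions as the subject of "argued", so the gap sits immediately after word 5 ("said").
Base order: Hugo had said this suspect argued Sarah intervened.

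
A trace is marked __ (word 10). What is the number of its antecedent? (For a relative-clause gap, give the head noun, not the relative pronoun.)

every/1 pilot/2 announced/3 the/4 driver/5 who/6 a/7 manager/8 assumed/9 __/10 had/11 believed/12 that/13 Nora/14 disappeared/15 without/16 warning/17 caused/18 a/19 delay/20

5

The gap at 10 is the subject of "believed", inside a relative clause.
The relative pronoun is "who" (word 6); it is bound by the head noun immediately before it.
Its filler is the head noun "driver", at word 5.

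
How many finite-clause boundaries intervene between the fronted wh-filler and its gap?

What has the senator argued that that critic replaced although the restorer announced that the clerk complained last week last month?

1

"what" is extracted from the object of "replaced".
Boundaries crossed, outermost first: [that] — 1 in total.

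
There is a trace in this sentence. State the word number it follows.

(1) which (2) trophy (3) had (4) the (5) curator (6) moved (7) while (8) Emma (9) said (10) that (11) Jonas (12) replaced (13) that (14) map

The displaced element is "which trophy" (word 2).
It functions as the direct object of "moved", so the gap sits immediately after word 6 ("moved").
Base order: The curator had moved which trophy while Emma said that Jonas replaced that map.

6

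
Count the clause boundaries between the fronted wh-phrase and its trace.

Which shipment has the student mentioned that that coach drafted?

"which shipment" is extracted from the object of "drafted".
Boundaries crossed, outermost first: [that] — 1 in total.

1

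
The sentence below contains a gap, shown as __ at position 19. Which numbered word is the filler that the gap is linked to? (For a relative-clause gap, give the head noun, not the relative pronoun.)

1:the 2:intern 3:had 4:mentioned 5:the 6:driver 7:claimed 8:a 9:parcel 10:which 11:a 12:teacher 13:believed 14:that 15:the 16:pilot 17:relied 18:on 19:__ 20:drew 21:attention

The gap at 19 is the prepositional object of "relied", inside a relative clause.
The relative pronoun is "which" (word 10); it is bound by the head noun immediately before it.
Its filler is the head noun "parcel", at word 9.

9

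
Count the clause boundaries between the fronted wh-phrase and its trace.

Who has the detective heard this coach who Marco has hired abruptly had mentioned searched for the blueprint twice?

2

"who" is extracted from the subject of "searched".
Boundaries crossed, outermost first: [Ø], [Ø] — 2 in total.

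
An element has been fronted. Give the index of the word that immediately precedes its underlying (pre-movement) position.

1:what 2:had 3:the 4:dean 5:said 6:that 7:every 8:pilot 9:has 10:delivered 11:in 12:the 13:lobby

The displaced element is "what" (word 1).
It is linked across 1 clause boundary (that).
It functions as the direct object of "delivered", so the gap sits immediately after word 10 ("delivered").
Base order: The dean had said that every pilot has delivered what in the lobby.

10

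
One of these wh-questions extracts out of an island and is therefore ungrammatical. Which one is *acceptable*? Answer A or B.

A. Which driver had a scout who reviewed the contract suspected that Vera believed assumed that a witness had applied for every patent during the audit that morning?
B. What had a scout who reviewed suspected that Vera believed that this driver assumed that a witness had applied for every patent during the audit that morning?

A

In B, the wh-phrase is extracted from inside a complex-NP island (relative clause) (introduced by "who"), which blocks movement.
In A, the extraction path crosses only that-complement boundaries, which are transparent.
So A is grammatical.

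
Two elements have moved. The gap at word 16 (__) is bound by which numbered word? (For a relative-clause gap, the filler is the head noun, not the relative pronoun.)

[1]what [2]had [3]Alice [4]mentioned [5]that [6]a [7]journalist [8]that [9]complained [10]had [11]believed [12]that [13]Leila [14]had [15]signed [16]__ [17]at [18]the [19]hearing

1

The marked gap is the direct object of "signed".
Its filler is the fronted wh-phrase "what", at word 1.
(The other dependency links word 7 to a gap after word 8.)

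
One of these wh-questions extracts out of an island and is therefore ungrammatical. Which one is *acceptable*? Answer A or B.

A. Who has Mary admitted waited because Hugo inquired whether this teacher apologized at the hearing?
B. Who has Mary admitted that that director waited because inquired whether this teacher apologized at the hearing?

In B, the wh-phrase is extracted from inside an adjunct island (introduced by "because"), which blocks movement.
In A, the extraction path crosses only that-complement boundaries, which are transparent.
So A is grammatical.

A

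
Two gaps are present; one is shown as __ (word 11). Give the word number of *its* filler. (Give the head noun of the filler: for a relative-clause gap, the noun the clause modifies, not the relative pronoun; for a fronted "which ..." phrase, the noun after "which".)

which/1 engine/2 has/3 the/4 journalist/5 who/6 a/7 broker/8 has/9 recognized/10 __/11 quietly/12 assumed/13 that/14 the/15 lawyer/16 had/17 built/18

5

The marked gap is inside the relative clause, the direct object of "recognized".
Its filler is the head noun "journalist" (via "who"), at word 5.
(The other dependency links word 2 to a gap after word 18.)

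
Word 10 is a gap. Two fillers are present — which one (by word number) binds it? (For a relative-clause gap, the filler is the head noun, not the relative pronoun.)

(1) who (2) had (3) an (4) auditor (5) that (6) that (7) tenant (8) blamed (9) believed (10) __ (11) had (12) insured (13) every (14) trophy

1

The marked gap is the subject of "insured".
Its filler is the fronted wh-phrase "who", at word 1.
(The other dependency links word 4 to a gap after word 8.)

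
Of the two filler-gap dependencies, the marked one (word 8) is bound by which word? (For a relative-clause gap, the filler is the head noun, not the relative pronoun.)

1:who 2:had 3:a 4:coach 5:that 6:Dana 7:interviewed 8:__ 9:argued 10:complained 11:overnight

4

The marked gap is inside the relative clause, the direct object of "interviewed".
Its filler is the head noun "coach" (via "that"), at word 4.
(The other dependency links word 1 to a gap after word 9.)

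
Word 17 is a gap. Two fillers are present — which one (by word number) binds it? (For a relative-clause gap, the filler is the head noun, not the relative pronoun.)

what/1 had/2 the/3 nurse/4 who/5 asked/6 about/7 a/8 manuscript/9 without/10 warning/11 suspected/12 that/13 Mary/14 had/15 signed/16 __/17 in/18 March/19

The marked gap is the direct object of "signed".
Its filler is the fronted wh-phrase "what", at word 1.
(The other dependency links word 4 to a gap after word 5.)

1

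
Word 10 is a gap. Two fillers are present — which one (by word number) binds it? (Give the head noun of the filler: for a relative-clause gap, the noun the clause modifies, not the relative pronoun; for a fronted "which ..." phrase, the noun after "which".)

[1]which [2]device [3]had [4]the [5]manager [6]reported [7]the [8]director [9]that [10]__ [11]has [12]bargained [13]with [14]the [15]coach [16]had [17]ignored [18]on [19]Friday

8

The marked gap is inside the relative clause, the subject of "bargained".
Its filler is the head noun "director" (via "that"), at word 8.
(The other dependency links word 2 to a gap after word 17.)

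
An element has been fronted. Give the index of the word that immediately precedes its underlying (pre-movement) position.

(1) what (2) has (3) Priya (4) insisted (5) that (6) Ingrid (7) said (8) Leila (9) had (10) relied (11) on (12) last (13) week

11

The displaced element is "what" (word 1).
It is linked across 2 clause boundaries (that → Ø).
It functions as the object of the preposition "on" of "relied", so the gap sits immediately after word 11 ("on").
Base order: Priya has insisted that Ingrid said Leila had relied on what last week.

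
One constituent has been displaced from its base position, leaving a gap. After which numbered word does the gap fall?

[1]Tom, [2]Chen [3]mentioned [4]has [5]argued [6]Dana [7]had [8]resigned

3

The displaced element is "Tom" (word 1).
It is linked across 1 clause boundary (Ø).
It functions as the subject of "argued", so the gap sits immediately after word 3 ("mentioned").
Base order: Chen mentioned Tom has argued Dana had resigned.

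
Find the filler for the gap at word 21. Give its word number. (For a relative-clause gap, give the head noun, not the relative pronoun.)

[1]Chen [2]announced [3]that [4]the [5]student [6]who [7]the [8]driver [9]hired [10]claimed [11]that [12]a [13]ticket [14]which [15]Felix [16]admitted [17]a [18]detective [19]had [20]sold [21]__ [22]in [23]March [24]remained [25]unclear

13

The gap at 21 is the object of "sold", inside a relative clause.
The relative pronoun is "which" (word 14); it is bound by the head noun immediately before it.
Its filler is the head noun "ticket", at word 13.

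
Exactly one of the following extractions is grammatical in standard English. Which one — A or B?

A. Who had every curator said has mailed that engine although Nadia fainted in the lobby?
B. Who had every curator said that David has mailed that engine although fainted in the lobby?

A

In B, the wh-phrase is extracted from inside an adjunct island (introduced by "although"), which blocks movement.
In A, the extraction path crosses only that-complement boundaries, which are transparent.
So A is grammatical.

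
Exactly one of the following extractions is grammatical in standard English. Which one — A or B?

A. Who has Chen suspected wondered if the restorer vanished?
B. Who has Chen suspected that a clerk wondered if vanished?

In B, the wh-phrase is extracted from inside a wh-island (introduced by "if"), which blocks movement.
In A, the extraction path crosses only that-complement boundaries, which are transparent.
So A is grammatical.

A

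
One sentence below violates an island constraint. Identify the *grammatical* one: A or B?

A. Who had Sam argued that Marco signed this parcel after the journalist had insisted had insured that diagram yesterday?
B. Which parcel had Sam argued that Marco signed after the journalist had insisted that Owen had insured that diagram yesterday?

B

In A, the wh-phrase is extracted from inside an adjunct island (introduced by "after"), which blocks movement.
In B, the extraction path crosses only that-complement boundaries, which are transparent.
So B is grammatical.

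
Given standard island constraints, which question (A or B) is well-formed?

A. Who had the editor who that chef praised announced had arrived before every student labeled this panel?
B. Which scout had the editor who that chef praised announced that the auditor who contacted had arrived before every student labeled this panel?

In B, the wh-phrase is extracted from inside a complex-NP island (relative clause) (introduced by "who"), which blocks movement.
In A, the extraction path crosses only that-complement boundaries, which are transparent.
So A is grammatical.

A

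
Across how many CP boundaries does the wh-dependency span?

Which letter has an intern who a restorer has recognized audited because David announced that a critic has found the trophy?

0

"which letter" originates inside the matrix clause — no clause boundary is crossed.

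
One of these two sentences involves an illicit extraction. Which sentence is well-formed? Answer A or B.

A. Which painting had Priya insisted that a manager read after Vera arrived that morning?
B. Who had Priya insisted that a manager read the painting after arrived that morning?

In B, the wh-phrase is extracted from inside an adjunct island (introduced by "after"), which blocks movement.
In A, the extraction path crosses only that-complement boundaries, which are transparent.
So A is grammatical.

A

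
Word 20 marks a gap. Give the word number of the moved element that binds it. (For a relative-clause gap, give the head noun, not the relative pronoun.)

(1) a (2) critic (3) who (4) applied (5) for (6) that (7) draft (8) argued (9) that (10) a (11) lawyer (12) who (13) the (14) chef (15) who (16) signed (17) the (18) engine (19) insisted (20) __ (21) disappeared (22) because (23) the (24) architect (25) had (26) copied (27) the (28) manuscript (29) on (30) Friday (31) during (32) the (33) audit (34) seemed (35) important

The gap at 20 is the subject of "disappeared", inside a relative clause.
The relative pronoun is "who" (word 12); it is bound by the head noun immediately before it.
Its filler is the head noun "lawyer", at word 11.

11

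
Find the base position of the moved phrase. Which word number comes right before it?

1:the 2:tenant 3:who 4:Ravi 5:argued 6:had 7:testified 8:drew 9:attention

The displaced element is "the tenant" (word 2).
It is linked across 1 clause boundary (Ø).
It functions as the subject of "testified", so the gap sits immediately after word 5 ("argued").
Base order: Ravi argued that the tenant had testified.

5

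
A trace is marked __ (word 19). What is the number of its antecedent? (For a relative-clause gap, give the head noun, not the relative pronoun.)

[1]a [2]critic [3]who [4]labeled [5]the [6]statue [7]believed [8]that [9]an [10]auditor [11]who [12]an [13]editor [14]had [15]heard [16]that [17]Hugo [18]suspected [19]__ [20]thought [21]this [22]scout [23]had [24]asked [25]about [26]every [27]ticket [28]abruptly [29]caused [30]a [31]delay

The gap at 19 is the subject of "thought", inside a relative clause.
The relative pronoun is "who" (word 11); it is bound by the head noun immediately before it.
Its filler is the head noun "auditor", at word 10.

10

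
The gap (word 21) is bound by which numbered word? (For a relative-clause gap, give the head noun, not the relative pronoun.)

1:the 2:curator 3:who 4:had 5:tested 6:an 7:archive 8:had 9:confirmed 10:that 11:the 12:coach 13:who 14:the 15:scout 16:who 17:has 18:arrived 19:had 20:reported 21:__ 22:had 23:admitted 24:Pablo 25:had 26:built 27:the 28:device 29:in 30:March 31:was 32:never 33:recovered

12

The gap at 21 is the subject of "admitted", inside a relative clause.
The relative pronoun is "who" (word 13); it is bound by the head noun immediately before it.
Its filler is the head noun "coach", at word 12.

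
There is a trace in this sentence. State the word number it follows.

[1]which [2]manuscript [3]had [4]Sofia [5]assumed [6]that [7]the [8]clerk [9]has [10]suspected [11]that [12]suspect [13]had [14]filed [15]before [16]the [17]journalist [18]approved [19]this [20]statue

The displaced element is "which manuscript" (word 2).
It is linked across 2 clause boundaries (that → Ø).
It functions as the direct object of "filed", so the gap sits immediately after word 14 ("filed").
Base order: Sofia had assumed that the clerk has suspected that suspect had filed which manuscript before the journalist approved this statue.

14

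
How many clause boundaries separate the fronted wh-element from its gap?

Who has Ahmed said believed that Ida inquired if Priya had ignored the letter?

"who" is extracted from the subject of "believed".
Boundaries crossed, outermost first: [Ø] — 1 in total.

1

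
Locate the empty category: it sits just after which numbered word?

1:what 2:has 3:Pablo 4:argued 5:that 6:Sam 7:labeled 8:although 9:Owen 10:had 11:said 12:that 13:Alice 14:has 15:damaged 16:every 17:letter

The displaced element is "what" (word 1).
It is linked across 1 clause boundary (that).
It functions as the direct object of "labeled", so the gap sits immediately after word 7 ("labeled").
Base order: Pablo has argued that Sam labeled what although Owen had said that Alice has damaged every letter.

7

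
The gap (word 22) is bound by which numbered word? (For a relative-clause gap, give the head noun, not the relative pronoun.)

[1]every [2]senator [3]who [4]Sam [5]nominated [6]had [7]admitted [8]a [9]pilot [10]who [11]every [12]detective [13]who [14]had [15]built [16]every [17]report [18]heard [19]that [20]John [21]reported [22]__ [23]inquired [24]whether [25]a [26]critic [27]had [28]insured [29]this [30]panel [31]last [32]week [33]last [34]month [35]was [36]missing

The gap at 22 is the subject of "inquired", inside a relative clause.
The relative pronoun is "who" (word 10); it is bound by the head noun immediately before it.
Its filler is the head noun "pilot", at word 9.

9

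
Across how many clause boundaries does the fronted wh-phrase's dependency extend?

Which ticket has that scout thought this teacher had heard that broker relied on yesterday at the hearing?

2

"which ticket" is extracted from the PP object of "relied".
Boundaries crossed, outermost first: [Ø], [Ø] — 2 in total.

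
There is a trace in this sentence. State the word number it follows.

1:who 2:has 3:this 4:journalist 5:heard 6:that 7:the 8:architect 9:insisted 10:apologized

The displaced element is "who" (word 1).
It is linked across 2 clause boundaries (that → Ø).
It functions as the subject of "apologized", so the gap sits immediately after word 9 ("insisted").
Base order: This journalist has heard that the architect insisted that who apologized.

9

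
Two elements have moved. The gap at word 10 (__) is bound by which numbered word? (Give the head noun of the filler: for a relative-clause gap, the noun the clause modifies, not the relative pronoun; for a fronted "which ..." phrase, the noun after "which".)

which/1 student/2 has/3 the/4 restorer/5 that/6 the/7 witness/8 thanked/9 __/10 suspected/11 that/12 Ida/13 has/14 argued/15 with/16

5

The marked gap is inside the relative clause, the direct object of "thanked".
Its filler is the head noun "restorer" (via "that"), at word 5.
(The other dependency links word 2 to a gap after word 16.)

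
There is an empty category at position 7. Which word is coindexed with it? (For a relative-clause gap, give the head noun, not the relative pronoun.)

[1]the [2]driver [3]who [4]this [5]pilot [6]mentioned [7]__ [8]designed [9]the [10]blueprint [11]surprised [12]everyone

2

The gap at 7 is the subject of "designed", inside a relative clause.
The relative pronoun is "who" (word 3); it is bound by the head noun immediately before it.
Its filler is the head noun "driver", at word 2.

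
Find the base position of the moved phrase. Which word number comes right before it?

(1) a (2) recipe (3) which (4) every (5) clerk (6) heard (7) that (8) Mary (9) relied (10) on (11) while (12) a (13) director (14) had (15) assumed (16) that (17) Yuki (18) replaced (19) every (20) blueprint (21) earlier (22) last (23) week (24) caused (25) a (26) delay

The displaced element is "a recipe" (word 2).
It is linked across 1 clause boundary (that).
It functions as the object of the preposition "on" of "relied", so the gap sits immediately after word 10 ("on").
Base order: Every clerk heard that Mary relied on a recipe while a director had assumed that Yuki replaced every blueprint earlier last week.

10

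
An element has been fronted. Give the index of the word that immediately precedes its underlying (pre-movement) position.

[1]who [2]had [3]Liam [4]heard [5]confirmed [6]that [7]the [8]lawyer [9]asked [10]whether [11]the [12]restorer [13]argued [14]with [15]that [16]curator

The displaced element is "who" (word 1).
It is linked across 1 clause boundary (Ø).
It functions as the subject of "confirmed", so the gap sits immediately after word 4 ("heard").
Base order: Liam had heard that who confirmed that the lawyer asked whether the restorer argued with that curator.

4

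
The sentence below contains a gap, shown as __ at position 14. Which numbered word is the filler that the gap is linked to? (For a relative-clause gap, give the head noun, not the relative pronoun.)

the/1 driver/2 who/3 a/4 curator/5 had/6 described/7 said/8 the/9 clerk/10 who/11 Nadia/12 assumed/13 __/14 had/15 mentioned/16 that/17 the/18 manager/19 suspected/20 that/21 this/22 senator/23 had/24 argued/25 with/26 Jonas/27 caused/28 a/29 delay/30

The gap at 14 is the subject of "mentioned", inside a relative clause.
The relative pronoun is "who" (word 11); it is bound by the head noun immediately before it.
Its filler is the head noun "clerk", at word 10.

10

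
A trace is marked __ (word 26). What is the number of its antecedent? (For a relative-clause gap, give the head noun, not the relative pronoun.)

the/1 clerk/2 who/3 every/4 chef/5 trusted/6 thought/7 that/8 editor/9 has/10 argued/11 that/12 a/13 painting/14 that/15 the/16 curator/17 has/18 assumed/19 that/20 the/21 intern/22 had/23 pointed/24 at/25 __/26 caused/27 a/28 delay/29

14

The gap at 26 is the prepositional object of "pointed", inside a relative clause.
The relative pronoun is "that" (word 15); it is bound by the head noun immediately before it.
Its filler is the head noun "painting", at word 14.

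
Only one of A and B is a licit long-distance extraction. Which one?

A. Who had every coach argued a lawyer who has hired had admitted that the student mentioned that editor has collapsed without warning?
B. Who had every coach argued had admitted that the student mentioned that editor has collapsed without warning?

In A, the wh-phrase is extracted from inside a complex-NP island (relative clause) (introduced by "who"), which blocks movement.
In B, the extraction path crosses only that-complement boundaries, which are transparent.
So B is grammatical.

B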